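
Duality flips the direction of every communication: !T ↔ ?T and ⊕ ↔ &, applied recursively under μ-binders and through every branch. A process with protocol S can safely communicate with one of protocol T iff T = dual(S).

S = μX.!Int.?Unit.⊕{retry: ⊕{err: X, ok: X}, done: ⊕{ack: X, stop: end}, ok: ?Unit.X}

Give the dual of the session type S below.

μX.?Int.!Unit.&{retry: &{err: X, ok: X}, done: &{ack: X, stop: end}, ok: !Unit.X}

μX ↦ μX  (binder kept)
  !Int ↦ ?Int
    ?Unit ↦ !Unit
      ⊕{retry,done,ok} ↦ &{retry,done,ok}  (internal→external)
        [retry]
          ⊕{err,ok} ↦ &{err,ok}  (internal→external)
            [err]
              X self-dual
            [ok]
              X self-dual
        [done]
          ⊕{ack,stop} ↦ &{ack,stop}  (internal→external)
            [ack]
              X self-dual
            [stop]
              end self-dual
        [ok]
          ?Unit ↦ !Unit
            X self-dual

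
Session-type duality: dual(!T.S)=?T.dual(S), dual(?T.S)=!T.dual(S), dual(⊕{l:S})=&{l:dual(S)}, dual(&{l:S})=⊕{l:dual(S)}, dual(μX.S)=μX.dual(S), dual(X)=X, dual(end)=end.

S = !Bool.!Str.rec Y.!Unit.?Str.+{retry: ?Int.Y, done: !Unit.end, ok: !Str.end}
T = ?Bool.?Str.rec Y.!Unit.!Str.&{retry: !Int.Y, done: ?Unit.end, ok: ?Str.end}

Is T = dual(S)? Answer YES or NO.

!Bool | ?Bool  match
  !Str | ?Str  match
    rec Y | rec Y  match (binder kept)
      !Unit | !Unit  ✗ same direction on both sides — not dual

NO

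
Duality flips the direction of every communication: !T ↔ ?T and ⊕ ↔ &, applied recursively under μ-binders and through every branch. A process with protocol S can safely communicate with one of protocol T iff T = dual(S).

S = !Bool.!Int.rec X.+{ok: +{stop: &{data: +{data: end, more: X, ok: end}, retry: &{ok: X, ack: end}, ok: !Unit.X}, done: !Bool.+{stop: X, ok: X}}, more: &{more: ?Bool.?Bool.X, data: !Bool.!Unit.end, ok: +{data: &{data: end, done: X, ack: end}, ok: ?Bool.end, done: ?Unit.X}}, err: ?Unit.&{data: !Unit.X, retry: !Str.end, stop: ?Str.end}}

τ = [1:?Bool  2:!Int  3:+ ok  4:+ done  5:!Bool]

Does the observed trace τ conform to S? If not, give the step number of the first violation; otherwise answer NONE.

@1 got ?Bool, protocol expects !Bool  ✗

1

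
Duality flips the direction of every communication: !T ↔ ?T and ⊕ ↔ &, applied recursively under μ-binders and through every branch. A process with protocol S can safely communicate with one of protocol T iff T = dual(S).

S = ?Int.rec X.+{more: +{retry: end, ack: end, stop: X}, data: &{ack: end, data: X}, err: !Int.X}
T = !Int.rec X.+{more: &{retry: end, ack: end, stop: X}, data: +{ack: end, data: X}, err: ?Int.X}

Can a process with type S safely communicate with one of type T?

?Int ‖ !Int  match
  rec X ‖ rec X  match (μ self-dual)
    +{more,data,err} ‖ +{more,data,err}  ✗ choice polarity not flipped — not dual

NO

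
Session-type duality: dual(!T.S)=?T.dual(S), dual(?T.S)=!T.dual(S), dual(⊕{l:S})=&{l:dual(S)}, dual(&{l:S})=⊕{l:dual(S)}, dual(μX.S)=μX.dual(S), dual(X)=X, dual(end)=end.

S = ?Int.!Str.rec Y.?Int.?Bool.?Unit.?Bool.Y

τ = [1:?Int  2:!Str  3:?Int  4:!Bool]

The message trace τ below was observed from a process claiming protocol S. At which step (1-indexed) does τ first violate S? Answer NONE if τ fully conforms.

4

step 1: ?Int  ✓  residual = !Str.rec Y.…
step 2: !Str  ✓  residual = rec Y.…
step 3: ?Int  ✓  residual = ?Bool.?Unit.?Bool.rec Y.…
step 4: got !Bool, protocol expects ?Bool  ✗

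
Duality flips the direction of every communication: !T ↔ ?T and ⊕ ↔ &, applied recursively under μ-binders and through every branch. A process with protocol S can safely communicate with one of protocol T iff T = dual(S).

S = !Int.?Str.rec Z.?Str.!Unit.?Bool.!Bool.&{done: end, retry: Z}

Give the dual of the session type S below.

?Int.!Str.rec Z.!Str.?Unit.!Bool.?Bool.+{done: end, retry: Z}

!Int = ?Int
  ?Str = !Str
    rec Z = rec Z  (rec unchanged)
      ?Str = !Str
        !Unit = ?Unit
          ?Bool = !Bool
            !Bool = ?Bool
              &{done,retry} = +{done,retry}  (offer→select)
                case done:
                  end ↦ end
                case retry:
                  Z ↦ Z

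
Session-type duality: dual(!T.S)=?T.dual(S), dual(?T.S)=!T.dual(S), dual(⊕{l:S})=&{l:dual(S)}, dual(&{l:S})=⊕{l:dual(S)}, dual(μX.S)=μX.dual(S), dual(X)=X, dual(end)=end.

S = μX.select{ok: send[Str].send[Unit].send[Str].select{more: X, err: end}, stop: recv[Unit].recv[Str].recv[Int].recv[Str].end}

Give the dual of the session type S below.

μX → μX  (binder kept)
  select{ok,stop} → offer{ok,stop}  (internal→external)
    [ok]
      send[Str] → recv[Str]
        send[Unit] → recv[Unit]
          send[Str] → recv[Str]
            select{more,err} → offer{more,err}  (internal→external)
              [more]
                X ↦ X
              [err]
                end ↦ end
    [stop]
      recv[Unit] → send[Unit]
        recv[Str] → send[Str]
          recv[Int] → send[Int]
            recv[Str] → send[Str]
              end ↦ end

μX.offer{ok: recv[Str].recv[Unit].recv[Str].offer{more: X, err: end}, stop: send[Unit].send[Str].send[Int].send[Str].end}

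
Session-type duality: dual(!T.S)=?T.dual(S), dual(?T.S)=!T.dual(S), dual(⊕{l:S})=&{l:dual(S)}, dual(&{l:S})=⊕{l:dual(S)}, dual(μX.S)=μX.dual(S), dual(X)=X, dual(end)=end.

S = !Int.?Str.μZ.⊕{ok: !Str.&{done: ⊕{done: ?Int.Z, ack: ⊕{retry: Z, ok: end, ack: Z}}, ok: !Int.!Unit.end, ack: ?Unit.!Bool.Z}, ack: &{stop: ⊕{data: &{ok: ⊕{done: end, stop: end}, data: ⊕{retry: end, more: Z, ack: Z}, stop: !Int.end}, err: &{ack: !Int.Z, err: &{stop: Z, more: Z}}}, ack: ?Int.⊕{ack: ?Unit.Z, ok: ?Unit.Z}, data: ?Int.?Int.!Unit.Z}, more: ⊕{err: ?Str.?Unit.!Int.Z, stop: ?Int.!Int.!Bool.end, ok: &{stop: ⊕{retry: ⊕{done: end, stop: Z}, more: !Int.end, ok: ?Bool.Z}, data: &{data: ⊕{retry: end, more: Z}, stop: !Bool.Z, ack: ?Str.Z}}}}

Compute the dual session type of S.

!Int → ?Int
  ?Str → !Str
    μZ → μZ  (binder kept)
      ⊕{ok,ack,more} → &{ok,ack,more}  (select→offer)
        • ok:
          !Str → ?Str
            &{done,ok,ack} → ⊕{done,ok,ack}  (external→internal)
              • done:
                ⊕{done,ack} → &{done,ack}  (select→offer)
                  • done:
                    ?Int → !Int
                      dual(Z) = Z
                  • ack:
                    ⊕{retry,ok,ack} → &{retry,ok,ack}  (select→offer)
                      • retry:
                        dual(Z) = Z
                      • ok:
                        dual(end) = end
                      • ack:
                        dual(Z) = Z
              • ok:
                !Int → ?Int
                  !Unit → ?Unit
                    dual(end) = end
              • ack:
                ?Unit → !Unit
                  !Bool → ?Bool
                    dual(Z) = Z
        • ack:
          &{stop,ack,data} → ⊕{stop,ack,data}  (external→internal)
            • stop:
              ⊕{data,err} → &{data,err}  (select→offer)
                • data:
                  &{ok,data,stop} → ⊕{ok,data,stop}  (external→internal)
                    • ok:
                      ⊕{done,stop} → &{done,stop}  (select→offer)
                        • done:
                          dual(end) = end
                        • stop:
                          dual(end) = end
                    • data:
                      ⊕{retry,more,ack} → &{retry,more,ack}  (select→offer)
                        • retry:
                          dual(end) = end
                        • more:
                          dual(Z) = Z
                        • ack:
                          dual(Z) = Z
                    • stop:
                      !Int → ?Int
                        dual(end) = end
                • err:
                  &{ack,err} → ⊕{ack,err}  (external→internal)
                    • ack:
                      !Int → ?Int
                        dual(Z) = Z
                    • err:
                      &{stop,more} → ⊕{stop,more}  (external→internal)
                        • stop:
                          dual(Z) = Z
                        • more:
                          dual(Z) = Z
            • ack:
              ?Int → !Int
                ⊕{ack,ok} → &{ack,ok}  (select→offer)
                  • ack:
                    ?Unit → !Unit
                      dual(Z) = Z
                  • ok:
                    ?Unit → !Unit
                      dual(Z) = Z
            • data:
              ?Int → !Int
                ?Int → !Int
                  !Unit → ?Unit
                    dual(Z) = Z
        • more:
          ⊕{err,stop,ok} → &{err,stop,ok}  (select→offer)
            • err:
              ?Str → !Str
                ?Unit → !Unit
                  !Int → ?Int
                    dual(Z) = Z
            • stop:
              ?Int → !Int
                !Int → ?Int
                  !Bool → ?Bool
                    dual(end) = end
            • ok:
              &{stop,data} → ⊕{stop,data}  (external→internal)
                • stop:
                  ⊕{retry,more,ok} → &{retry,more,ok}  (select→offer)
                    • retry:
                      ⊕{done,stop} → &{done,stop}  (select→offer)
                        • done:
                          dual(end) = end
                        • stop:
                          dual(Z) = Z
                    • more:
                      !Int → ?Int
                        dual(end) = end
                    • ok:
                      ?Bool → !Bool
                        dual(Z) = Z
                • data:
                  &{data,stop,ack} → ⊕{data,stop,ack}  (external→internal)
                    • data:
                      ⊕{retry,more} → &{retry,more}  (select→offer)
                        • retry:
                          dual(end) = end
                        • more:
                          dual(Z) = Z
                    • stop:
                      !Bool → ?Bool
                        dual(Z) = Z
                    • ack:
                      ?Str → !Str
                        dual(Z) = Z

?Int.!Str.μZ.&{ok: ?Str.⊕{done: &{done: !Int.Z, ack: &{retry: Z, ok: end, ack: Z}}, ok: ?Int.?Unit.end, ack: !Unit.?Bool.Z}, ack: ⊕{stop: &{data: ⊕{ok: &{done: end, stop: end}, data: &{retry: end, more: Z, ack: Z}, stop: ?Int.end}, err: ⊕{ack: ?Int.Z, err: ⊕{stop: Z, more: Z}}}, ack: !Int.&{ack: !Unit.Z, ok: !Unit.Z}, data: !Int.!Int.?Unit.Z}, more: &{err: !Str.!Unit.?Int.Z, stop: !Int.?Int.?Bool.end, ok: ⊕{stop: &{retry: &{done: end, stop: Z}, more: ?Int.end, ok: !Bool.Z}, data: ⊕{data: &{retry: end, more: Z}, stop: ?Bool.Z, ack: !Str.Z}}}}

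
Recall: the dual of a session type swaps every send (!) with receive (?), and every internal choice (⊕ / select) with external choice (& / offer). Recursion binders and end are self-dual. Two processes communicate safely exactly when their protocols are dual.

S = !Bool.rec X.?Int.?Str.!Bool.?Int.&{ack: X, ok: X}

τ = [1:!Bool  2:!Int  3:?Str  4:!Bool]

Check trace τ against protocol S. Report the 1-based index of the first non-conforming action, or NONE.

[1] !Bool  ok  cont: rec X.…
[2] got !Int, protocol expects ?Int  ✗

2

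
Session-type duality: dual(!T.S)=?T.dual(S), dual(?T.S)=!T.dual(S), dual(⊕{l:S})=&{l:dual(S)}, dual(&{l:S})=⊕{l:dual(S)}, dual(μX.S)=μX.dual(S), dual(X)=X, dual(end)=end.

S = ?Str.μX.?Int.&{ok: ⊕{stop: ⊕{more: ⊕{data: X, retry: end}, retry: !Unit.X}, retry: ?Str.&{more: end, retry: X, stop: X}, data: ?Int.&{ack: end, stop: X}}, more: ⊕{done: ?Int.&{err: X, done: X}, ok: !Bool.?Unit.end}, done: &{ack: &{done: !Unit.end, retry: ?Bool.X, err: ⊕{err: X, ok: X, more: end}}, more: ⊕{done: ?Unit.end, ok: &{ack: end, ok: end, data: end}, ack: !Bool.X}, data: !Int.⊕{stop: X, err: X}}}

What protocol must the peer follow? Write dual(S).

!Str.μX.!Int.⊕{ok: &{stop: &{more: &{data: X, retry: end}, retry: ?Unit.X}, retry: !Str.⊕{more: end, retry: X, stop: X}, data: !Int.⊕{ack: end, stop: X}}, more: &{done: !Int.⊕{err: X, done: X}, ok: ?Bool.!Unit.end}, done: ⊕{ack: ⊕{done: ?Unit.end, retry: !Bool.X, err: &{err: X, ok: X, more: end}}, more: &{done: !Unit.end, ok: ⊕{ack: end, ok: end, data: end}, ack: ?Bool.X}, data: ?Int.&{stop: X, err: X}}}

?Str → !Str
  μX → μX  (binder kept)
    ?Int → !Int
      &{ok,more,done} → ⊕{ok,more,done}  (&→⊕)
        • ok:
          ⊕{stop,retry,data} → &{stop,retry,data}  (select→offer)
            • stop:
              ⊕{more,retry} → &{more,retry}  (select→offer)
                • more:
                  ⊕{data,retry} → &{data,retry}  (select→offer)
                    • data:
                      X self-dual
                    • retry:
                      end self-dual
                • retry:
                  !Unit → ?Unit
                    X self-dual
            • retry:
              ?Str → !Str
                &{more,retry,stop} → ⊕{more,retry,stop}  (&→⊕)
                  • more:
                    end self-dual
                  • retry:
                    X self-dual
                  • stop:
                    X self-dual
            • data:
              ?Int → !Int
                &{ack,stop} → ⊕{ack,stop}  (&→⊕)
                  • ack:
                    end self-dual
                  • stop:
                    X self-dual
        • more:
          ⊕{done,ok} → &{done,ok}  (select→offer)
            • done:
              ?Int → !Int
                &{err,done} → ⊕{err,done}  (&→⊕)
                  • err:
                    X self-dual
                  • done:
                    X self-dual
            • ok:
              !Bool → ?Bool
                ?Unit → !Unit
                  end self-dual
        • done:
          &{ack,more,data} → ⊕{ack,more,data}  (&→⊕)
            • ack:
              &{done,retry,err} → ⊕{done,retry,err}  (&→⊕)
                • done:
                  !Unit → ?Unit
                    end self-dual
                • retry:
                  ?Bool → !Bool
                    X self-dual
                • err:
                  ⊕{err,ok,more} → &{err,ok,more}  (select→offer)
                    • err:
                      X self-dual
                    • ok:
                      X self-dual
                    • more:
                      end self-dual
            • more:
              ⊕{done,ok,ack} → &{done,ok,ack}  (select→offer)
                • done:
                  ?Unit → !Unit
                    end self-dual
                • ok:
                  &{ack,ok,data} → ⊕{ack,ok,data}  (&→⊕)
                    • ack:
                      end self-dual
                    • ok:
                      end self-dual
                    • data:
                      end self-dual
                • ack:
                  !Bool → ?Bool
                    X self-dual
            • data:
              !Int → ?Int
                ⊕{stop,err} → &{stop,err}  (select→offer)
                  • stop:
                    X self-dual
                  • err:
                    X self-dual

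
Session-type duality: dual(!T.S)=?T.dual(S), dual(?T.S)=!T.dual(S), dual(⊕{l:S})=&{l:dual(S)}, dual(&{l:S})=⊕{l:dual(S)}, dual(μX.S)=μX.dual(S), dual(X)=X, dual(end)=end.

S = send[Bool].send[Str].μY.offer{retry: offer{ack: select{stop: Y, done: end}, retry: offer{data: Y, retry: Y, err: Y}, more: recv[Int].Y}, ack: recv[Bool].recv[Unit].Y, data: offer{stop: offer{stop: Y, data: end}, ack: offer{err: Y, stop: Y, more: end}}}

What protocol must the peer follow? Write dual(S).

send[Bool] = recv[Bool]
  send[Str] = recv[Str]
    μY = μY  (μ self-dual)
      offer{retry,ack,data} = select{retry,ack,data}  (offer→select)
        • retry:
          offer{ack,retry,more} = select{ack,retry,more}  (offer→select)
            • ack:
              select{stop,done} = offer{stop,done}  (select→offer)
                • stop:
                  Y self-dual
                • done:
                  end self-dual
            • retry:
              offer{data,retry,err} = select{data,retry,err}  (offer→select)
                • data:
                  Y self-dual
                • retry:
                  Y self-dual
                • err:
                  Y self-dual
            • more:
              recv[Int] = send[Int]
                Y self-dual
        • ack:
          recv[Bool] = send[Bool]
            recv[Unit] = send[Unit]
              Y self-dual
        • data:
          offer{stop,ack} = select{stop,ack}  (offer→select)
            • stop:
              offer{stop,data} = select{stop,data}  (offer→select)
                • stop:
                  Y self-dual
                • data:
                  end self-dual
            • ack:
              offer{err,stop,more} = select{err,stop,more}  (offer→select)
                • err:
                  Y self-dual
                • stop:
                  Y self-dual
                • more:
                  end self-dual

recv[Bool].recv[Str].μY.select{retry: select{ack: offer{stop: Y, done: end}, retry: select{data: Y, retry: Y, err: Y}, more: send[Int].Y}, ack: send[Bool].send[Unit].Y, data: select{stop: select{stop: Y, data: end}, ack: select{err: Y, stop: Y, more: end}}}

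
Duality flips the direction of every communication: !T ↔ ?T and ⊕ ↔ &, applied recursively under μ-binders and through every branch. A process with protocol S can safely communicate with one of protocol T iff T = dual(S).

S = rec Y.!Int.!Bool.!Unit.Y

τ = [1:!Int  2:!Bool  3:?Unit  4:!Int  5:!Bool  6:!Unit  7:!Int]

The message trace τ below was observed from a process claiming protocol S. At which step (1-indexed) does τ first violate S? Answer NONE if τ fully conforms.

step 1: !Int  match  state: !Bool.!Unit.rec Y.…
step 2: !Bool  match  state: !Unit.rec Y.…
step 3: got ?Unit, protocol expects !Unit  ✗

3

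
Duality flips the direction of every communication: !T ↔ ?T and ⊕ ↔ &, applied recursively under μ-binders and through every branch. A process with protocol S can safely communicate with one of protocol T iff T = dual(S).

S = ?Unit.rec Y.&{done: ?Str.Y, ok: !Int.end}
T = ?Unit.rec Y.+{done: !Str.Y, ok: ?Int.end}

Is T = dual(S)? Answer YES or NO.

NO

?Unit | ?Unit  ✗ same direction on both sides — not dual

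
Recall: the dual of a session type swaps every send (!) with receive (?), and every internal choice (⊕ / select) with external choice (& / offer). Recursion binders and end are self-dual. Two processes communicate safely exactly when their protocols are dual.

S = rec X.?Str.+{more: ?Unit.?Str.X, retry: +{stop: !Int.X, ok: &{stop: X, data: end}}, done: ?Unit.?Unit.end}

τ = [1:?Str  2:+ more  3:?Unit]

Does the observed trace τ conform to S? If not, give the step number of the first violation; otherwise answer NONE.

NONE

@1 ?Str  ✓  residual = +{more: ?Unit.?Str.rec X.…, retry: +{stop: !Int.rec X.…, ok: &{stop: rec X.…, data: end}}, done: ?Unit.?Unit.end}
@2 + more  ✓  residual = ?Unit.?Str.rec X.…
@3 ?Unit  ✓  residual = ?Str.rec X.…
trace exhausted — no violation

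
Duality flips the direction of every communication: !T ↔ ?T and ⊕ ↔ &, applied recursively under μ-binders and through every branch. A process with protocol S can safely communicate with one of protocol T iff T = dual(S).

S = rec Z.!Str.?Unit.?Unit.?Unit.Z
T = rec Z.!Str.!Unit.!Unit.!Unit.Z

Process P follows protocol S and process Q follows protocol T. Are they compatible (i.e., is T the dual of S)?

NO

rec Z ‖ rec Z  ✓ (μ self-dual)
  !Str ‖ !Str  ✗ same direction on both sides — not dual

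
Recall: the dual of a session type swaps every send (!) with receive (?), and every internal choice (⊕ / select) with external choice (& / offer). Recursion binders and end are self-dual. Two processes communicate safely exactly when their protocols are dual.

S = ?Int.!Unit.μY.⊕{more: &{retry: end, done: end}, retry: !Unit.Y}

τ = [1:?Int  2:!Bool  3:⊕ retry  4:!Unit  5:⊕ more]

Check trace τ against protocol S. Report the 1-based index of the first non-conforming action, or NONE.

step 1: ?Int  ok  residual = !Unit.μY.…
step 2: got !Bool, protocol expects !Unit  ✗

2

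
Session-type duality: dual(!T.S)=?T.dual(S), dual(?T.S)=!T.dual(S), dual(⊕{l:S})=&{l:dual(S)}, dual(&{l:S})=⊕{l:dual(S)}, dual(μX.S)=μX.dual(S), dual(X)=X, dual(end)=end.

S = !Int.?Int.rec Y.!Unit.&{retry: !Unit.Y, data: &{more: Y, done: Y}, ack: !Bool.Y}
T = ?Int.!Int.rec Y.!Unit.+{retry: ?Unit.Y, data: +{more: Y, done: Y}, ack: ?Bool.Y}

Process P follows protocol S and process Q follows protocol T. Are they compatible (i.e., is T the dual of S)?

NO

!Int | ?Int  ✓
  ?Int | !Int  ✓
    rec Y | rec Y  ✓ (binder kept)
      !Unit | !Unit  ✗ same direction on both sides — not dual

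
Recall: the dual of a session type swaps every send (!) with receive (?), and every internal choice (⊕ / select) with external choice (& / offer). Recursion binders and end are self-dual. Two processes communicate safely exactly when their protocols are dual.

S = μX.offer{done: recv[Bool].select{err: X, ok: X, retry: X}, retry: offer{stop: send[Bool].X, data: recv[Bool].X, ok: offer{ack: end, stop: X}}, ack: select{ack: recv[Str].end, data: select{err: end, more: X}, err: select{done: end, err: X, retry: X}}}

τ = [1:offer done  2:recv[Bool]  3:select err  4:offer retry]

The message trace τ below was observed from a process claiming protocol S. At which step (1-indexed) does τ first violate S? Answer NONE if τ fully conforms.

NONE

@1 offer done  ok  state: recv[Bool].select{err: μX.…, ok: μX.…, retry: μX.…}
@2 recv[Bool]  ok  state: select{err: μX.…, ok: μX.…, retry: μX.…}
@3 select err  ok  state: μX.…
@4 offer retry  ok  state: offer{stop: send[Bool].μX.…, data: recv[Bool].μX.…, ok: offer{ack: end, stop: μX.…}}
all 4 steps conform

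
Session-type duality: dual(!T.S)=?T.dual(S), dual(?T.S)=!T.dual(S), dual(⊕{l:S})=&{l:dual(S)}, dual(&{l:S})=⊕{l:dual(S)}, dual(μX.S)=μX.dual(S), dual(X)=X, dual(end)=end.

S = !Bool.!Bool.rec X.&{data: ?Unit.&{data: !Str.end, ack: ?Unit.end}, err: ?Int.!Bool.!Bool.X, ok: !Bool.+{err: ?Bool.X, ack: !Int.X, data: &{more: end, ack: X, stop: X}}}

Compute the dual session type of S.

!Bool = ?Bool
  !Bool = ?Bool
    rec X = rec X  (binder kept)
      &{data,err,ok} = +{data,err,ok}  (external→internal)
        case data:
          ?Unit = !Unit
            &{data,ack} = +{data,ack}  (external→internal)
              case data:
                !Str = ?Str
                  end self-dual
              case ack:
                ?Unit = !Unit
                  end self-dual
        case err:
          ?Int = !Int
            !Bool = ?Bool
              !Bool = ?Bool
                X self-dual
        case ok:
          !Bool = ?Bool
            +{err,ack,data} = &{err,ack,data}  (select→offer)
              case err:
                ?Bool = !Bool
                  X self-dual
              case ack:
                !Int = ?Int
                  X self-dual
              case data:
                &{more,ack,stop} = +{more,ack,stop}  (external→internal)
                  case more:
                    end self-dual
                  case ack:
                    X self-dual
                  case stop:
                    X self-dual

?Bool.?Bool.rec X.+{data: !Unit.+{data: ?Str.end, ack: !Unit.end}, err: !Int.?Bool.?Bool.X, ok: ?Bool.&{err: !Bool.X, ack: ?Int.X, data: +{more: end, ack: X, stop: X}}}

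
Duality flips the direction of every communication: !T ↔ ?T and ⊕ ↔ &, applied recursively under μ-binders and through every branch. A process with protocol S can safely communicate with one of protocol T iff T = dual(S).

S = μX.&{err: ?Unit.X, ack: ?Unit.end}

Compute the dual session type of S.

μX → μX  (rec unchanged)
  &{err,ack} → ⊕{err,ack}  (external→internal)
    [err]
      ?Unit → !Unit
        dual(X) = X
    [ack]
      ?Unit → !Unit
        dual(end) = end

μX.⊕{err: !Unit.X, ack: !Unit.end}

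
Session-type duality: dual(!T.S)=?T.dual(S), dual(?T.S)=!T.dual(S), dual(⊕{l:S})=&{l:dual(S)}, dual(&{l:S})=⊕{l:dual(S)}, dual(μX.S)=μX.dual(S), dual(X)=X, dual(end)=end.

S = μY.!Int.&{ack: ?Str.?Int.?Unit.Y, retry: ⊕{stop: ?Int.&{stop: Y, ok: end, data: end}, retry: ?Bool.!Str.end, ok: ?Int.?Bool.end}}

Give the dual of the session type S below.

μY = μY  (rec unchanged)
  !Int = ?Int
    &{ack,retry} = ⊕{ack,retry}  (external→internal)
      case ack:
        ?Str = !Str
          ?Int = !Int
            ?Unit = !Unit
              dual(Y) = Y
      case retry:
        ⊕{stop,retry,ok} = &{stop,retry,ok}  (select→offer)
          case stop:
            ?Int = !Int
              &{stop,ok,data} = ⊕{stop,ok,data}  (external→internal)
                case stop:
                  dual(Y) = Y
                case ok:
                  dual(end) = end
                case data:
                  dual(end) = end
          case retry:
            ?Bool = !Bool
              !Str = ?Str
                dual(end) = end
          case ok:
            ?Int = !Int
              ?Bool = !Bool
                dual(end) = end

μY.?Int.⊕{ack: !Str.!Int.!Unit.Y, retry: &{stop: !Int.⊕{stop: Y, ok: end, data: end}, retry: !Bool.?Str.end, ok: !Int.!Bool.end}}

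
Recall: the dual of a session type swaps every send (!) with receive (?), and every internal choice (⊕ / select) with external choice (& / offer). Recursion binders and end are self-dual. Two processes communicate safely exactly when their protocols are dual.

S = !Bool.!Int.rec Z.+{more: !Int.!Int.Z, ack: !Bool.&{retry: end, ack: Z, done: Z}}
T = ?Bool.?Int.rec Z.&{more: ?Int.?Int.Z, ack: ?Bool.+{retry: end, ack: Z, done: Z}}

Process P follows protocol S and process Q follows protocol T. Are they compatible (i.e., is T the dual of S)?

YES

!Bool ‖ ?Bool  ok
  !Int ‖ ?Int  ok
    rec Z ‖ rec Z  ok (μ self-dual)
      +{more,ack} ‖ &{more,ack}  ok same labels
        [more]
          !Int ‖ ?Int  ok
            !Int ‖ ?Int  ok
              Z ‖ Z  ok
        [ack]
          !Bool ‖ ?Bool  ok
            &{retry,ack,done} ‖ +{retry,ack,done}  ok same labels
              [retry]
                end ‖ end  ok
              [ack]
                Z ‖ Z  ok
              [done]
                Z ‖ Z  ok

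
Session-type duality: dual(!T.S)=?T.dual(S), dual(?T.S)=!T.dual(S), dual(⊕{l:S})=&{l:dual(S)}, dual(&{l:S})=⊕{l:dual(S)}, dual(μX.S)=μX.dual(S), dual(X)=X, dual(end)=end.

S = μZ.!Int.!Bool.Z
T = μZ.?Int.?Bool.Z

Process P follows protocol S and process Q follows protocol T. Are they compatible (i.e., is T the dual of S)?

YES

μZ vs μZ  ok (binder kept)
  !Int vs ?Int  ok
    !Bool vs ?Bool  ok
      Z vs Z  ok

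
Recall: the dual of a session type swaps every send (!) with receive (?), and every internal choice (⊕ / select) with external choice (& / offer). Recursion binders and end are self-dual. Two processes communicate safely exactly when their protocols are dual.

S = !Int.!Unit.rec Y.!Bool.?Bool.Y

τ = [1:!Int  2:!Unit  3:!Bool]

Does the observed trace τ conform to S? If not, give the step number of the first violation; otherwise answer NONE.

[1] !Int  match  state: !Unit.rec Y.…
[2] !Unit  match  state: rec Y.…
[3] !Bool  match  state: ?Bool.rec Y.…
all 3 steps conform

NONE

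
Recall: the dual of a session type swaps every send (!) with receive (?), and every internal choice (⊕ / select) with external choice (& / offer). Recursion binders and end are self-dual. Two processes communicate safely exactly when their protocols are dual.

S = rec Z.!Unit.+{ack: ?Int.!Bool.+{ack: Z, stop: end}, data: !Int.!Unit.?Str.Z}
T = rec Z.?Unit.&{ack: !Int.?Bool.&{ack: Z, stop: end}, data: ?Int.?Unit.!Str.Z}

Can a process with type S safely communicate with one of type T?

rec Z ‖ rec Z  ✓ (μ self-dual)
  !Unit ‖ ?Unit  ✓
    +{ack,data} ‖ &{ack,data}  ✓ label sets agree
      [ack]
        ?Int ‖ !Int  ✓
          !Bool ‖ ?Bool  ✓
            +{ack,stop} ‖ &{ack,stop}  ✓ label sets agree
              [ack]
                Z ‖ Z  ✓
              [stop]
                end ‖ end  ✓
      [data]
        !Int ‖ ?Int  ✓
          !Unit ‖ ?Unit  ✓
            ?Str ‖ !Str  ✓
              Z ‖ Z  ✓

YES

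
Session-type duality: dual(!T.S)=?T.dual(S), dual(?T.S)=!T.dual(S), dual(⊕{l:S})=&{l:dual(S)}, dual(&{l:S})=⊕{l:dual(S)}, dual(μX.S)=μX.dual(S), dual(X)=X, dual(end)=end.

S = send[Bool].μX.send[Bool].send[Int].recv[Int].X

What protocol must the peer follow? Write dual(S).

recv[Bool].μX.recv[Bool].recv[Int].send[Int].X

send[Bool] → recv[Bool]
  μX → μX  (μ self-dual)
    send[Bool] → recv[Bool]
      send[Int] → recv[Int]
        recv[Int] → send[Int]
          X ↦ X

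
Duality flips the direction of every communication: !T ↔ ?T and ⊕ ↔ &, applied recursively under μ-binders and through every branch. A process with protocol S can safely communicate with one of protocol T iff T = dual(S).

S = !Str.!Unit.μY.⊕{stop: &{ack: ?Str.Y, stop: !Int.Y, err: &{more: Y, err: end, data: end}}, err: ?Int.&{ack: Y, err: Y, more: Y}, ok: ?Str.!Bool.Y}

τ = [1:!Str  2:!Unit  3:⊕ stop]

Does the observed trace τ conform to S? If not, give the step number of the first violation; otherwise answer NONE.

NONE

[1] !Str  ok  cont: !Unit.μY.…
[2] !Unit  ok  cont: μY.…
[3] ⊕ stop  ok  cont: &{ack: ?Str.μY.…, stop: !Int.μY.…, err: &{more: μY.…, err: end, data: end}}
trace exhausted — no violation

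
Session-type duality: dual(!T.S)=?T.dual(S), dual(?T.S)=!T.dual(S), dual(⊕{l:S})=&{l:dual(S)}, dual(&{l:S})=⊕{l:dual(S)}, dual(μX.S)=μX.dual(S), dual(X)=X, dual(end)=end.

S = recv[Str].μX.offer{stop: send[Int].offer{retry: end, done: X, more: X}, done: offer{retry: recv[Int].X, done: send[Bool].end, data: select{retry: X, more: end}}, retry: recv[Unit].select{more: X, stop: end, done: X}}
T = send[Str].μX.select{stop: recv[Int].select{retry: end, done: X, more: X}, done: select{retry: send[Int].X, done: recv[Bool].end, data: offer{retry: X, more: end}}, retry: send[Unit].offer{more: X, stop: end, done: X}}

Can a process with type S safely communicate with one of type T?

recv[Str] | send[Str]  ok
  μX | μX  ok (rec unchanged)
    offer{stop,done,retry} | select{stop,done,retry}  ok labels match
      • stop:
        send[Int] | recv[Int]  ok
          offer{retry,done,more} | select{retry,done,more}  ok labels match
            • retry:
              end | end  ok
            • done:
              X | X  ok
            • more:
              X | X  ok
      • done:
        offer{retry,done,data} | select{retry,done,data}  ok labels match
          • retry:
            recv[Int] | send[Int]  ok
              X | X  ok
          • done:
            send[Bool] | recv[Bool]  ok
              end | end  ok
          • data:
            select{retry,more} | offer{retry,more}  ok labels match
              • retry:
                X | X  ok
              • more:
                end | end  ok
      • retry:
        recv[Unit] | send[Unit]  ok
          select{more,stop,done} | offer{more,stop,done}  ok labels match
            • more:
              X | X  ok
            • stop:
              end | end  ok
            • done:
              X | X  ok

YES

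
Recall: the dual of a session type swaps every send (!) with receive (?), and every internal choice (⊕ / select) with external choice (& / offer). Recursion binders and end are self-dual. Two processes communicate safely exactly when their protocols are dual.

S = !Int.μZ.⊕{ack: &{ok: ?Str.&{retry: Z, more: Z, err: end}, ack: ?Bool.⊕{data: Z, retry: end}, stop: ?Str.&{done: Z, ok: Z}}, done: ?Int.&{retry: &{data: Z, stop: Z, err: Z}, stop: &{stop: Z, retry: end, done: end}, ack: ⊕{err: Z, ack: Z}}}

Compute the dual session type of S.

!Int ↦ ?Int
  μZ ↦ μZ  (μ self-dual)
    ⊕{ack,done} ↦ &{ack,done}  (internal→external)
      [ack]
        &{ok,ack,stop} ↦ ⊕{ok,ack,stop}  (&→⊕)
          [ok]
            ?Str ↦ !Str
              &{retry,more,err} ↦ ⊕{retry,more,err}  (&→⊕)
                [retry]
                  Z ↦ Z
                [more]
                  Z ↦ Z
                [err]
                  end ↦ end
          [ack]
            ?Bool ↦ !Bool
              ⊕{data,retry} ↦ &{data,retry}  (internal→external)
                [data]
                  Z ↦ Z
                [retry]
                  end ↦ end
          [stop]
            ?Str ↦ !Str
              &{done,ok} ↦ ⊕{done,ok}  (&→⊕)
                [done]
                  Z ↦ Z
                [ok]
                  Z ↦ Z
      [done]
        ?Int ↦ !Int
          &{retry,stop,ack} ↦ ⊕{retry,stop,ack}  (&→⊕)
            [retry]
              &{data,stop,err} ↦ ⊕{data,stop,err}  (&→⊕)
                [data]
                  Z ↦ Z
                [stop]
                  Z ↦ Z
                [err]
                  Z ↦ Z
            [stop]
              &{stop,retry,done} ↦ ⊕{stop,retry,done}  (&→⊕)
                [stop]
                  Z ↦ Z
                [retry]
                  end ↦ end
                [done]
                  end ↦ end
            [ack]
              ⊕{err,ack} ↦ &{err,ack}  (internal→external)
                [err]
                  Z ↦ Z
                [ack]
                  Z ↦ Z

?Int.μZ.&{ack: ⊕{ok: !Str.⊕{retry: Z, more: Z, err: end}, ack: !Bool.&{data: Z, retry: end}, stop: !Str.⊕{done: Z, ok: Z}}, done: !Int.⊕{retry: ⊕{data: Z, stop: Z, err: Z}, stop: ⊕{stop: Z, retry: end, done: end}, ack: &{err: Z, ack: Z}}}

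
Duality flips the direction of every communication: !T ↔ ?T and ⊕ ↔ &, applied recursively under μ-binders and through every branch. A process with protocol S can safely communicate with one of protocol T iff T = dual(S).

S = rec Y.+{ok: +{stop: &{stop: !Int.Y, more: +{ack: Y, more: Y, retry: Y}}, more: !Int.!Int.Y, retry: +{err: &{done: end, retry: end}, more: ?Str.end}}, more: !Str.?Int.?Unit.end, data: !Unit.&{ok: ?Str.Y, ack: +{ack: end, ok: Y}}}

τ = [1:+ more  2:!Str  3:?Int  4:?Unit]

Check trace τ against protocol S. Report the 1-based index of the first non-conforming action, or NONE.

[1] + more  ok  cont: !Str.?Int.?Unit.end
[2] !Str  ok  cont: ?Int.?Unit.end
[3] ?Int  ok  cont: ?Unit.end
[4] ?Unit  ok  cont: end
all 4 steps conform

NONE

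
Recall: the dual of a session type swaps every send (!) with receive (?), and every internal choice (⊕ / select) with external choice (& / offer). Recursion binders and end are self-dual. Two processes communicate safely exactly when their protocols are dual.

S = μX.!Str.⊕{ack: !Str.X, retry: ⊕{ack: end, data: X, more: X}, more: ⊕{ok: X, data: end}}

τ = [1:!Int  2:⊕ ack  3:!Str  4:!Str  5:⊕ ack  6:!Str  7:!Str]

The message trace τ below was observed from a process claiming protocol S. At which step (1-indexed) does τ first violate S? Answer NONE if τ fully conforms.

step 1: got !Int, protocol expects !Str  ✗

1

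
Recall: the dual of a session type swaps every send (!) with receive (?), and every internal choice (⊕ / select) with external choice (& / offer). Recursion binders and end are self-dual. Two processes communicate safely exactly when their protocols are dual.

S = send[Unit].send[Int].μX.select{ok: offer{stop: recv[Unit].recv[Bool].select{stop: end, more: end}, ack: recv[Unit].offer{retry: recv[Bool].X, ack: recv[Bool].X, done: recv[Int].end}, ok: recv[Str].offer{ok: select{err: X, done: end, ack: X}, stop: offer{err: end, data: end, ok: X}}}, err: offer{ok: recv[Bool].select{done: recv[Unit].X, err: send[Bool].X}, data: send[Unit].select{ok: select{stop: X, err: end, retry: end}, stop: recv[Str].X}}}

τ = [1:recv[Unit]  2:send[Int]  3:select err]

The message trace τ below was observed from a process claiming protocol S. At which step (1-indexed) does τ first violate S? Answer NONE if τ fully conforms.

1

step 1: got recv[Unit], protocol expects send[Unit]  ✗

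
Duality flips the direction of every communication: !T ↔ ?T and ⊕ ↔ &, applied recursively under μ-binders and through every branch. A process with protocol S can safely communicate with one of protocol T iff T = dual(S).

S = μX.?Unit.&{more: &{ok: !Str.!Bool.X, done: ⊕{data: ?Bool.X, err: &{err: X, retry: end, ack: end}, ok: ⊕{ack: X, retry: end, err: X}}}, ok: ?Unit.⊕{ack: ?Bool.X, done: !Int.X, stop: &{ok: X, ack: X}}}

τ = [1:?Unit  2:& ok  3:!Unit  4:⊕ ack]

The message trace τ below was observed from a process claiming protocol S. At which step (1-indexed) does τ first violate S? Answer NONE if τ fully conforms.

3

[1] ?Unit  ok  cont: &{more: &{ok: !Str.!Bool.μX.…, done: ⊕{data: ?Bool.μX.…, err: &{err: μX.…, retry: end, ack: end}, ok: ⊕{ack: μX.…, retry: end, err: μX.…}}}, ok: ?Unit.⊕{ack: ?Bool.μX.…, done: !Int.μX.…, stop: &{ok: μX.…, ack: μX.…}}}
[2] & ok  ok  cont: ?Unit.⊕{ack: ?Bool.μX.…, done: !Int.μX.…, stop: &{ok: μX.…, ack: μX.…}}
[3] got !Unit, protocol expects ?Unit  ✗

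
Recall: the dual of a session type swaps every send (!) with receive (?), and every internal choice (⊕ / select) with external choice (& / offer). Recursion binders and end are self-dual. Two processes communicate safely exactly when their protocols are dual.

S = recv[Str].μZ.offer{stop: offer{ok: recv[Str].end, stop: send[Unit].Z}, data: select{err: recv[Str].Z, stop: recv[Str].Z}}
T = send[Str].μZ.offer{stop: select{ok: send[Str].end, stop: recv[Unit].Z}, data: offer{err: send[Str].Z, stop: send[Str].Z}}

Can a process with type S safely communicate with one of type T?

NO

recv[Str] | send[Str]  ok
  μZ | μZ  ok (μ self-dual)
    offer{stop,data} | offer{stop,data}  ✗ choice polarity not flipped — not dual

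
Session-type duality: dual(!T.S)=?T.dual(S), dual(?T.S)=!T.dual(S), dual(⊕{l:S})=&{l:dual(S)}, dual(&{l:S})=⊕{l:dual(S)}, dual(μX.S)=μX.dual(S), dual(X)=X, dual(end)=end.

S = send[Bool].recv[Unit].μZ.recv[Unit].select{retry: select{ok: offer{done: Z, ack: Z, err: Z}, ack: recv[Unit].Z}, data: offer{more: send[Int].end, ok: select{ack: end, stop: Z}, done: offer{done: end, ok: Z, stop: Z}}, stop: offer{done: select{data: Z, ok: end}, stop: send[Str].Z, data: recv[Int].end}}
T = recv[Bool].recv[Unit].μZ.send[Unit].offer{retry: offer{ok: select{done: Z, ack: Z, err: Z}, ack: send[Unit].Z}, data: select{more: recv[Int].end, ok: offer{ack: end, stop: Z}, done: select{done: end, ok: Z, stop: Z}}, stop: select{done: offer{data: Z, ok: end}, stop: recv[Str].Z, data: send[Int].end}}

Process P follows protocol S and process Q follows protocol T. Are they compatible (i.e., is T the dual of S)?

send[Bool] ‖ recv[Bool]  match
  recv[Unit] ‖ recv[Unit]  ✗ same direction on both sides — not dual

NO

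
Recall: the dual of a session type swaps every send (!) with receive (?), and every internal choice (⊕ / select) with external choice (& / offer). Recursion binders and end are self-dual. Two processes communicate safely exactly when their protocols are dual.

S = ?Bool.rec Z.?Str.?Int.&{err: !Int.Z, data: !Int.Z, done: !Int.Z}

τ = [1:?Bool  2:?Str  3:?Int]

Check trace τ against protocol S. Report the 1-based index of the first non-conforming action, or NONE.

[1] ?Bool  match  now at rec Z.…
[2] ?Str  match  now at ?Int.&{err: !Int.rec Z.…, data: !Int.rec Z.…, done: !Int.rec Z.…}
[3] ?Int  match  now at &{err: !Int.rec Z.…, data: !Int.rec Z.…, done: !Int.rec Z.…}
τ conforms to S (length 3)

NONE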